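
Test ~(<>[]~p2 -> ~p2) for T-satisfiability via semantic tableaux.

Satisfiable (open branch found)

1. ~(<>[]~p2 -> ~p2), 0
2. <>[]~p2, 0
3. p2, 0
4. []~p2, 1
5. ~p2, 1
Accessibility: 0R0, 0R1, 1R1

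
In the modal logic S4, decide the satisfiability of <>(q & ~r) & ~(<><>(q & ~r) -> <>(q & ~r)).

1. <>(q & ~r) & ~(<><>(q & ~r) -> <>(q & ~r)), 0
2. <>(q & ~r), 0
3. ~(<><>(q & ~r) -> <>(q & ~r)), 0
4. <><>(q & ~r), 0
5. ~<>(q & ~r), 0
6. ~(q & ~r), 0
7. r, 0
8. q & ~r, 1
9. q, 1
10. ~r, 1
11. ~(q & ~r), 1
12. r, 1
Accessibility: 0R0, 0R1, 1R1
Branch closes: r and ~r both at 1.
(One branch shown.) All branches close.

No, unsatisfiable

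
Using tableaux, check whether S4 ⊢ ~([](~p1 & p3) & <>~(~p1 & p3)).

Yes, valid

Tableau for the negation [](~p1 & p3) & <>~(~p1 & p3):
1. [](~p1 & p3) & <>~(~p1 & p3), u
2. [](~p1 & p3), u   [&-rule on 1]
3. <>~(~p1 & p3), u   [&-rule on 1]
4. ~p1 & p3, u   [[]-rule on 2 via uRu]
5. ~p1, u   [&-rule on 4]
6. p3, u   [&-rule on 4]
7. ~(~p1 & p3), v   [<>-rule on 3: fresh world v, uRv]
8. ~p1 & p3, v   [[]-rule on 2 via uRv]
9. ~p1, v   [&-rule on 8]
10. p3, v   [&-rule on 8]
11. ~p3, v   [~&-rule on 7 (branches; this branch)]
Accessibility: uRu, uRv, vRv
Branch closes: p3 and ~p3 both at v.
All branches of the negation close; one closing branch shown above.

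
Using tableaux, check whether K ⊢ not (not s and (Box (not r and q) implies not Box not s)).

Tableau for the negation not s and (Box (not r and q) implies not Box not s):
1. not s and (Box (not r and q) implies not Box not s), w0
2. not s, w0
3. Box (not r and q) implies not Box not s, w0
4. not Box not s, w0
5. s, w1
Accessibility: w0Rw1
The negation has an open branch (countermodel exists).

Invalid (countermodel exists)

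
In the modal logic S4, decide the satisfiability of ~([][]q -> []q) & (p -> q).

1. ~([][]q -> []q) & (p -> q), w0
2. ~([][]q -> []q), w0
3. p -> q, w0
4. [][]q, w0
5. ~[]q, w0
6. []q, w0
7. q, w0
8. ~q, w1
9. []q, w1
10. q, w1
Accessibility: w0Rw0, w0Rw1, w1Rw1
Branch closes: q and ~q both at w1.
Every branch closes; the branch above is one of them.

Unsatisfiable (every branch closes)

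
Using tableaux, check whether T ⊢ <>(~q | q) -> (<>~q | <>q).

Yes, valid

Tableau for the negation ~(<>(~q | q) -> (<>~q | <>q)):
1. ~(<>(~q | q) -> (<>~q | <>q)), u
2. <>(~q | q), u
3. ~(<>~q | <>q), u
4. ~<>~q, u
5. ~<>q, u
6. q, u
7. ~q, u
Accessibility: uRu
Branch closes: q and ~q both at u.
All branches of the negation close; one closing branch shown above.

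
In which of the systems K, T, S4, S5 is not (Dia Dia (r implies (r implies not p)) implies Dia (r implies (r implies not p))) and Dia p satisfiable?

T-tableau for the formula:
1. not (Dia Dia (r implies (r implies not p)) implies Dia (r implies (r implies not p))) and Dia p, u
2. not (Dia Dia (r implies (r implies not p)) implies Dia (r implies (r implies not p))), u   [and-rule on 1]
3. Dia p, u   [and-rule on 1]
4. Dia Dia (r implies (r implies not p)), u   [neg-implies-rule on 2]
5. not Dia (r implies (r implies not p)), u   [neg-implies-rule on 2]
6. not (r implies (r implies not p)), u   [neg-Dia-rule on 5 via uRu]
7. r, u   [neg-implies-rule on 6]
8. not (r implies not p), u   [neg-implies-rule on 6]
9. p, u   [neg-implies-rule on 8]
10. p, v   [Dia-rule on 3: fresh world v, uRv]
11. not (r implies (r implies not p)), v   [neg-Dia-rule on 5 via uRv]
12. r, v   [neg-implies-rule on 11]
13. not (r implies not p), v   [neg-implies-rule on 11]
14. Dia (r implies (r implies not p)), w   [Dia-rule on 4: fresh world w, uRw]
15. not (r implies (r implies not p)), w   [neg-Dia-rule on 5 via uRw]
16. r, w   [neg-implies-rule on 15]
17. not (r implies not p), w   [neg-implies-rule on 15]
18. p, w   [neg-implies-rule on 17]
19. r implies (r implies not p), x   [Dia-rule on 14: fresh world x, wRx]
20. r implies not p, x   [implies-rule on 19 (branches; this branch)]
21. not p, x   [implies-rule on 20 (branches; this branch)]
Accessibility: uRu, uRv, uRw, vRv, wRw, wRx, xRx
Complete open branch: satisfiable in T, hence also in K (this T-model is also a K-model).
S4-tableau for the formula:
1. not (Dia Dia (r implies (r implies not p)) implies Dia (r implies (r implies not p))) and Dia p, u
2. not (Dia Dia (r implies (r implies not p)) implies Dia (r implies (r implies not p))), u   [and-rule on 1]
3. Dia p, u   [and-rule on 1]
4. Dia Dia (r implies (r implies not p)), u   [neg-implies-rule on 2]
5. not Dia (r implies (r implies not p)), u   [neg-implies-rule on 2]
6. not (r implies (r implies not p)), u   [neg-Dia-rule on 5 via uRu]
7. r, u   [neg-implies-rule on 6]
8. not (r implies not p), u   [neg-implies-rule on 6]
9. p, u   [neg-implies-rule on 8]
10. p, v   [Dia-rule on 3: fresh world v, uRv]
11. not (r implies (r implies not p)), v   [neg-Dia-rule on 5 via uRv]
12. r, v   [neg-implies-rule on 11]
13. not (r implies not p), v   [neg-implies-rule on 11]
14. Dia (r implies (r implies not p)), w   [Dia-rule on 4: fresh world w, uRw]
15. not (r implies (r implies not p)), w   [neg-Dia-rule on 5 via uRw]
16. r, w   [neg-implies-rule on 15]
17. not (r implies not p), w   [neg-implies-rule on 15]
18. p, w   [neg-implies-rule on 17]
19. r implies (r implies not p), x   [Dia-rule on 14: fresh world x, wRx]
20. not (r implies (r implies not p)), x   [neg-Dia-rule on 5 via uRx]
21. r, x   [neg-implies-rule on 20]
22. not (r implies not p), x   [neg-implies-rule on 20]
23. p, x   [neg-implies-rule on 22]
24. r implies not p, x   [implies-rule on 19 (branches; this branch)]
25. not p, x   [implies-rule on 24 (branches; this branch)]
Accessibility: uRu, uRv, uRw, uRx, vRv, wRw, wRx, xRx
Branch closes: p and not p both at x.
Every branch closes (one shown): unsatisfiable in S4, hence also in S5 (every S5-frame is an S4-frame).

K, T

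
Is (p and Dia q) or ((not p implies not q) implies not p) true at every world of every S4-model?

Invalid (countermodel exists)

Tableau for the negation not ((p and Dia q) or ((not p implies not q) implies not p)):
1. not ((p and Dia q) or ((not p implies not q) implies not p)), w0
2. not (p and Dia q), w0   [neg-or-rule on 1]
3. not ((not p implies not q) implies not p), w0   [neg-or-rule on 1]
4. not p implies not q, w0   [neg-implies-rule on 3]
5. p, w0   [neg-implies-rule on 3]
6. not Dia q, w0   [neg-and-rule on 2 (branches; this branch)]
7. not q, w0   [neg-Dia-rule on 6 via w0Rw0]
Accessibility: w0Rw0
The negation has an open branch (countermodel exists).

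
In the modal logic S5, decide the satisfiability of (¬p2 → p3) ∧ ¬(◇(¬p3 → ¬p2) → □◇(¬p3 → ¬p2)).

1. (¬p2 → p3) ∧ ¬(◇(¬p3 → ¬p2) → □◇(¬p3 → ¬p2)), u
2. ¬p2 → p3, u
3. ¬(◇(¬p3 → ¬p2) → □◇(¬p3 → ¬p2)), u
4. ◇(¬p3 → ¬p2), u
5. ¬□◇(¬p3 → ¬p2), u
6. p2, u
7. ¬p3 → ¬p2, v
8. ¬p2, v
9. ¬◇(¬p3 → ¬p2), w
10. ¬(¬p3 → ¬p2), u
11. ¬p3, u
12. ¬(¬p3 → ¬p2), v
13. ¬p3, v
14. p2, v
Accessibility: uRu, uRv, uRw, vRu, vRv, vRw, wRu, wRv, wRw
Branch closes: p2 and ¬p2 both at v.
All branches of the tableau close; one closing branch shown above.

Unsatisfiable (every branch closes)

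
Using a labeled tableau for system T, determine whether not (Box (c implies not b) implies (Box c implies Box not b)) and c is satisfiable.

1. not (Box (c implies not b) implies (Box c implies Box not b)) and c, w0
2. not (Box (c implies not b) implies (Box c implies Box not b)), w0
3. c, w0
4. Box (c implies not b), w0
5. not (Box c implies Box not b), w0
6. Box c, w0
7. not Box not b, w0
8. c implies not b, w0
9. not b, w0
10. b, w1
11. c implies not b, w1
12. c, w1
13. not b, w1
Accessibility: w0Rw0, w0Rw1, w1Rw1
Branch closes: b and not b both at w1.
All branches of the tableau close; one closing branch shown above.

No, unsatisfiable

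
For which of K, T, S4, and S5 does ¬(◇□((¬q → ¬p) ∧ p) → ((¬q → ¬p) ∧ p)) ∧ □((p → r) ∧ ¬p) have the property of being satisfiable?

K-tableau for the formula:
1. ¬(◇□((¬q → ¬p) ∧ p) → ((¬q → ¬p) ∧ p)) ∧ □((p → r) ∧ ¬p), 0
2. ¬(◇□((¬q → ¬p) ∧ p) → ((¬q → ¬p) ∧ p)), 0
3. □((p → r) ∧ ¬p), 0
4. ◇□((¬q → ¬p) ∧ p), 0
5. ¬((¬q → ¬p) ∧ p), 0
6. ¬p, 0
7. □((¬q → ¬p) ∧ p), 1
8. (p → r) ∧ ¬p, 1
9. p → r, 1
10. ¬p, 1
11. r, 1
Accessibility: 0R1
Complete open branch: satisfiable in K.
T-tableau for the formula:
1. ¬(◇□((¬q → ¬p) ∧ p) → ((¬q → ¬p) ∧ p)) ∧ □((p → r) ∧ ¬p), 0
2. ¬(◇□((¬q → ¬p) ∧ p) → ((¬q → ¬p) ∧ p)), 0
3. □((p → r) ∧ ¬p), 0
4. ◇□((¬q → ¬p) ∧ p), 0
5. ¬((¬q → ¬p) ∧ p), 0
6. (p → r) ∧ ¬p, 0
7. p → r, 0
8. ¬p, 0
9. r, 0
10. □((¬q → ¬p) ∧ p), 1
11. (p → r) ∧ ¬p, 1
12. p → r, 1
13. ¬p, 1
14. (¬q → ¬p) ∧ p, 1
15. ¬q → ¬p, 1
16. p, 1
Accessibility: 0R0, 0R1, 1R1
Branch closes: p and ¬p both at 1.
Every branch closes (one shown): unsatisfiable in T, hence also in S4, S5 (every S4/S5-frame is a T-frame).

K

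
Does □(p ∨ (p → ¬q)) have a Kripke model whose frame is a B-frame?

Satisfiable (open branch found)

1. □(p ∨ (p → ¬q)), u
2. p ∨ (p → ¬q), u
3. p → ¬q, u
4. ¬q, u
Accessibility: uRu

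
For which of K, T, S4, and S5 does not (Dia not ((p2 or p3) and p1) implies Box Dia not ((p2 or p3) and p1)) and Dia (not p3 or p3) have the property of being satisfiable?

K, T, S4

S5-tableau for the formula:
1. not (Dia not ((p2 or p3) and p1) implies Box Dia not ((p2 or p3) and p1)) and Dia (not p3 or p3), u
2. not (Dia not ((p2 or p3) and p1) implies Box Dia not ((p2 or p3) and p1)), u   [and-rule on 1]
3. Dia (not p3 or p3), u   [and-rule on 1]
4. Dia not ((p2 or p3) and p1), u   [neg-implies-rule on 2]
5. not Box Dia not ((p2 or p3) and p1), u   [neg-implies-rule on 2]
6. not p3 or p3, v   [Dia-rule on 3: fresh world v, uRv]
7. p3, v   [or-rule on 6 (branches; this branch)]
8. not ((p2 or p3) and p1), w   [Dia-rule on 4: fresh world w, uRw]
9. not (p2 or p3), w   [neg-and-rule on 8 (branches; this branch)]
10. not p2, w   [neg-or-rule on 9]
11. not p3, w   [neg-or-rule on 9]
12. not Dia not ((p2 or p3) and p1), x   [neg-Box-rule on 5: fresh world x, uRx]
13. (p2 or p3) and p1, u   [neg-Dia-rule on 12 via xRu]
14. p2 or p3, u   [and-rule on 13]
15. p1, u   [and-rule on 13]
16. (p2 or p3) and p1, v   [neg-Dia-rule on 12 via xRv]
17. p2 or p3, v   [and-rule on 16]
18. p1, v   [and-rule on 16]
19. (p2 or p3) and p1, w   [neg-Dia-rule on 12 via xRw]
20. p2 or p3, w   [and-rule on 19]
21. p1, w   [and-rule on 19]
22. (p2 or p3) and p1, x   [neg-Dia-rule on 12 via xRx]
23. p2 or p3, x   [and-rule on 22]
24. p1, x   [and-rule on 22]
25. p3, u   [or-rule on 14 (branches; this branch)]
26. p3, w   [or-rule on 20 (branches; this branch)]
Accessibility: uRu, uRv, uRw, uRx, vRu, vRv, vRw, vRx, wRu, wRv, wRw, wRx, xRu, xRv, xRw, xRx
Branch closes: p3 and not p3 both at w.
Every branch closes (one shown): unsatisfiable in S5.
S4-tableau for the formula:
1. not (Dia not ((p2 or p3) and p1) implies Box Dia not ((p2 or p3) and p1)) and Dia (not p3 or p3), u
2. not (Dia not ((p2 or p3) and p1) implies Box Dia not ((p2 or p3) and p1)), u   [and-rule on 1]
3. Dia (not p3 or p3), u   [and-rule on 1]
4. Dia not ((p2 or p3) and p1), u   [neg-implies-rule on 2]
5. not Box Dia not ((p2 or p3) and p1), u   [neg-implies-rule on 2]
6. not p3 or p3, v   [Dia-rule on 3: fresh world v, uRv]
7. p3, v   [or-rule on 6 (branches; this branch)]
8. not ((p2 or p3) and p1), w   [Dia-rule on 4: fresh world w, uRw]
9. not p1, w   [neg-and-rule on 8 (branches; this branch)]
10. not Dia not ((p2 or p3) and p1), x   [neg-Box-rule on 5: fresh world x, uRx]
11. (p2 or p3) and p1, x   [neg-Dia-rule on 10 via xRx]
12. p2 or p3, x   [and-rule on 11]
13. p1, x   [and-rule on 11]
14. p3, x   [or-rule on 12 (branches; this branch)]
Accessibility: uRu, uRv, uRw, uRx, vRv, wRw, xRx
Complete open branch: satisfiable in S4, hence also in K, T (this S4-model is also a K-model and a T-model).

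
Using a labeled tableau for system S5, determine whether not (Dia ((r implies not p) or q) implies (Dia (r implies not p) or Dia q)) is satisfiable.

1. not (Dia ((r implies not p) or q) implies (Dia (r implies not p) or Dia q)), u
2. Dia ((r implies not p) or q), u   [neg-implies-rule on 1]
3. not (Dia (r implies not p) or Dia q), u   [neg-implies-rule on 1]
4. not Dia (r implies not p), u   [neg-or-rule on 3]
5. not Dia q, u   [neg-or-rule on 3]
6. not (r implies not p), u   [neg-Dia-rule on 4 via uRu]
7. r, u   [neg-implies-rule on 6]
8. p, u   [neg-implies-rule on 6]
9. not q, u   [neg-Dia-rule on 5 via uRu]
10. (r implies not p) or q, v   [Dia-rule on 2: fresh world v, uRv]
11. not (r implies not p), v   [neg-Dia-rule on 4 via uRv]
12. r, v   [neg-implies-rule on 11]
13. p, v   [neg-implies-rule on 11]
14. not q, v   [neg-Dia-rule on 5 via uRv]
15. r implies not p, v   [or-rule on 10 (branches; this branch)]
16. not p, v   [implies-rule on 15 (branches; this branch)]
Accessibility: uRu, uRv, vRu, vRv
Branch closes: p and not p both at v.
Every branch closes; the branch above is one of them.

No, unsatisfiable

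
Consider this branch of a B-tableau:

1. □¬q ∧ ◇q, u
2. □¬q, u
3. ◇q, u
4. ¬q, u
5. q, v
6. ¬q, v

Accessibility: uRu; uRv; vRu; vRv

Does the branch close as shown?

Closed

Both q and ¬q appear at v.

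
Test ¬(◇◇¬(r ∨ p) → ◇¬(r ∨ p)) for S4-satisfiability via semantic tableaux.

Unsatisfiable (every branch closes)

1. ¬(◇◇¬(r ∨ p) → ◇¬(r ∨ p)), u
2. ◇◇¬(r ∨ p), u
3. ¬◇¬(r ∨ p), u
4. r ∨ p, u
5. p, u
6. ◇¬(r ∨ p), v
7. r ∨ p, v
8. p, v
9. ¬(r ∨ p), w
10. ¬r, w
11. ¬p, w
12. r ∨ p, w
13. p, w
Accessibility: uRu, uRv, uRw, vRv, vRw, wRw
Branch closes: p and ¬p both at w.
(One branch shown.) All branches close.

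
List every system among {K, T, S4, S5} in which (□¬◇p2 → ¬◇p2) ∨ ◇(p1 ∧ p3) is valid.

T, S4, S5

K-tableau for the negation ¬((□¬◇p2 → ¬◇p2) ∨ ◇(p1 ∧ p3)):
1. ¬((□¬◇p2 → ¬◇p2) ∨ ◇(p1 ∧ p3)), 0
2. ¬(□¬◇p2 → ¬◇p2), 0
3. ¬◇(p1 ∧ p3), 0
4. □¬◇p2, 0
5. ◇p2, 0
6. p2, 1
7. ¬(p1 ∧ p3), 1
8. ¬◇p2, 1
9. ¬p3, 1
Accessibility: 0R1
Complete open branch: countermodel on a K-frame, so not valid in K.
T-tableau for the negation ¬((□¬◇p2 → ¬◇p2) ∨ ◇(p1 ∧ p3)):
1. ¬((□¬◇p2 → ¬◇p2) ∨ ◇(p1 ∧ p3)), 0
2. ¬(□¬◇p2 → ¬◇p2), 0
3. ¬◇(p1 ∧ p3), 0
4. □¬◇p2, 0
5. ◇p2, 0
6. ¬(p1 ∧ p3), 0
7. ¬◇p2, 0
8. ¬p2, 0
9. ¬p3, 0
10. p2, 1
11. ¬(p1 ∧ p3), 1
12. ¬◇p2, 1
13. ¬p2, 1
Accessibility: 0R0, 0R1, 1R1
Branch closes: p2 and ¬p2 both at 1.
Every branch closes (one shown): valid in T, hence also in S4, S5 (every theorem of T is a theorem of S4 and S5).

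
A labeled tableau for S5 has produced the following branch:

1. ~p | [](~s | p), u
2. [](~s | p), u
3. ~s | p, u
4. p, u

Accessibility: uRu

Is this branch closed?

Open

No world carries both an atom and its negation.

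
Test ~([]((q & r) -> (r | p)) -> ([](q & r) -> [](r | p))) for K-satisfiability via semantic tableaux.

Unsatisfiable (every branch closes)

1. ~([]((q & r) -> (r | p)) -> ([](q & r) -> [](r | p))), w0
2. []((q & r) -> (r | p)), w0
3. ~([](q & r) -> [](r | p)), w0
4. [](q & r), w0
5. ~[](r | p), w0
6. ~(r | p), w1
7. ~r, w1
8. ~p, w1
9. (q & r) -> (r | p), w1
10. q & r, w1
11. q, w1
12. r, w1
Accessibility: w0Rw1
Branch closes: r and ~r both at w1.
Every branch closes; the branch above is one of them.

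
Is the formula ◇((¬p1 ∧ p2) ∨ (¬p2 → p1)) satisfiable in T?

Satisfiable (open branch found)

1. ◇((¬p1 ∧ p2) ∨ (¬p2 → p1)), u
2. (¬p1 ∧ p2) ∨ (¬p2 → p1), v   [◇-rule on 1: fresh world v, uRv]
3. ¬p2 → p1, v   [∨-rule on 2 (branches; this branch)]
4. p1, v   [→-rule on 3 (branches; this branch)]
Accessibility: uRu, uRv, vRv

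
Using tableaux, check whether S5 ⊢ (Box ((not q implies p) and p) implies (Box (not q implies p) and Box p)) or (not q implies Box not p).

Yes, valid

Tableau for the negation not ((Box ((not q implies p) and p) implies (Box (not q implies p) and Box p)) or (not q implies Box not p)):
1. not ((Box ((not q implies p) and p) implies (Box (not q implies p) and Box p)) or (not q implies Box not p)), 0
2. not (Box ((not q implies p) and p) implies (Box (not q implies p) and Box p)), 0
3. not (not q implies Box not p), 0
4. Box ((not q implies p) and p), 0
5. not (Box (not q implies p) and Box p), 0
6. not q, 0
7. not Box not p, 0
8. (not q implies p) and p, 0
9. not q implies p, 0
10. p, 0
11. not Box (not q implies p), 0
12. p, 1
13. (not q implies p) and p, 1
14. not q implies p, 1
15. not (not q implies p), 2
16. not q, 2
17. not p, 2
18. (not q implies p) and p, 2
19. not q implies p, 2
20. p, 2
Accessibility: 0R0, 0R1, 0R2, 1R0, 1R1, 1R2, 2R0, 2R1, 2R2
Branch closes: p and not p both at 2.
All branches of the negation close; one closing branch shown above.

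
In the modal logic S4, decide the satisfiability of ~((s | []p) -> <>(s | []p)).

No, unsatisfiable

1. ~((s | []p) -> <>(s | []p)), w0
2. s | []p, w0   [~->-rule on 1]
3. ~<>(s | []p), w0   [~->-rule on 1]
4. ~(s | []p), w0   [~<>-rule on 3 via w0Rw0]
5. ~s, w0   [~|-rule on 4]
6. ~[]p, w0   [~|-rule on 4]
7. []p, w0   [|-rule on 2 (branches; this branch)]
8. p, w0   [[]-rule on 7 via w0Rw0]
9. ~p, w1   [~[]-rule on 6: fresh world w1, w0Rw1]
10. ~(s | []p), w1   [~<>-rule on 3 via w0Rw1]
11. ~s, w1   [~|-rule on 10]
12. ~[]p, w1   [~|-rule on 10]
13. p, w1   [[]-rule on 7 via w0Rw1]
Accessibility: w0Rw0, w0Rw1, w1Rw1
Branch closes: p and ~p both at w1.
(One branch shown.) All branches close.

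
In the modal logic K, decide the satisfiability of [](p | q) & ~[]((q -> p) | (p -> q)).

1. [](p | q) & ~[]((q -> p) | (p -> q)), u
2. [](p | q), u
3. ~[]((q -> p) | (p -> q)), u
4. ~((q -> p) | (p -> q)), v
5. ~(q -> p), v
6. ~(p -> q), v
7. q, v
8. ~p, v
9. p, v
10. ~q, v
Accessibility: uRv
Branch closes: p and ~p both at v.
All branches of the tableau close; one closing branch shown above.

No, unsatisfiable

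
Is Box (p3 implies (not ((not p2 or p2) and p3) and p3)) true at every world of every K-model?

Not valid

Tableau for the negation not Box (p3 implies (not ((not p2 or p2) and p3) and p3)):
1. not Box (p3 implies (not ((not p2 or p2) and p3) and p3)), u
2. not (p3 implies (not ((not p2 or p2) and p3) and p3)), v   [neg-Box-rule on 1: fresh world v, uRv]
3. p3, v   [neg-implies-rule on 2]
4. not (not ((not p2 or p2) and p3) and p3), v   [neg-implies-rule on 2]
5. (not p2 or p2) and p3, v   [neg-and-rule on 4 (branches; this branch)]
6. not p2 or p2, v   [and-rule on 5]
7. p2, v   [or-rule on 6 (branches; this branch)]
Accessibility: uRv
The negation has an open branch (countermodel exists).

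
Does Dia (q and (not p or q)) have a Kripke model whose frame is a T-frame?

Satisfiable (open branch found)

1. Dia (q and (not p or q)), w0
2. q and (not p or q), w1
3. q, w1
4. not p or q, w1
Accessibility: w0Rw0, w0Rw1, w1Rw1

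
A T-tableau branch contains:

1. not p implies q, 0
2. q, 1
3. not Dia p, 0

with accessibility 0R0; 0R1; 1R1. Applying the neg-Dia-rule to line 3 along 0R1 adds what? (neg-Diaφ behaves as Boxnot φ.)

not p, 1

neg-Diaφ behaves as Boxnot φ: propagate the negated body to each accessible world.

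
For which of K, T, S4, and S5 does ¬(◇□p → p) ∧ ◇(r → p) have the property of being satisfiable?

S4-tableau for the formula:
1. ¬(◇□p → p) ∧ ◇(r → p), w0
2. ¬(◇□p → p), w0   [∧-rule on 1]
3. ◇(r → p), w0   [∧-rule on 1]
4. ◇□p, w0   [¬→-rule on 2]
5. ¬p, w0   [¬→-rule on 2]
6. r → p, w1   [◇-rule on 3: fresh world w1, w0Rw1]
7. p, w1   [→-rule on 6 (branches; this branch)]
8. □p, w2   [◇-rule on 4: fresh world w2, w0Rw2]
9. p, w2   [□-rule on 8 via w2Rw2]
Accessibility: w0Rw0, w0Rw1, w0Rw2, w1Rw1, w2Rw2
Complete open branch: satisfiable in S4, hence also in K, T (this S4-model is also a K-model and a T-model).
S5-tableau for the formula:
1. ¬(◇□p → p) ∧ ◇(r → p), w0
2. ¬(◇□p → p), w0   [∧-rule on 1]
3. ◇(r → p), w0   [∧-rule on 1]
4. ◇□p, w0   [¬→-rule on 2]
5. ¬p, w0   [¬→-rule on 2]
6. r → p, w1   [◇-rule on 3: fresh world w1, w0Rw1]
7. p, w1   [→-rule on 6 (branches; this branch)]
8. □p, w2   [◇-rule on 4: fresh world w2, w0Rw2]
9. p, w0   [□-rule on 8 via w2Rw0]
Accessibility: w0Rw0, w0Rw1, w0Rw2, w1Rw0, w1Rw1, w1Rw2, w2Rw0, w2Rw1, w2Rw2
Branch closes: p and ¬p both at w0.
Every branch closes (one shown): unsatisfiable in S5.

K, T, S4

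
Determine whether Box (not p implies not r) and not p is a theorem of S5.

Tableau for the negation not (Box (not p implies not r) and not p):
1. not (Box (not p implies not r) and not p), 0
2. p, 0
Accessibility: 0R0
The negation has an open branch (countermodel exists).

No, not valid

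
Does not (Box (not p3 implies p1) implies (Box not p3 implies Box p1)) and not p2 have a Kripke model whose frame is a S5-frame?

1. not (Box (not p3 implies p1) implies (Box not p3 implies Box p1)) and not p2, w0
2. not (Box (not p3 implies p1) implies (Box not p3 implies Box p1)), w0   [and-rule on 1]
3. not p2, w0   [and-rule on 1]
4. Box (not p3 implies p1), w0   [neg-implies-rule on 2]
5. not (Box not p3 implies Box p1), w0   [neg-implies-rule on 2]
6. Box not p3, w0   [neg-implies-rule on 5]
7. not Box p1, w0   [neg-implies-rule on 5]
8. not p3 implies p1, w0   [Box-rule on 4 via w0Rw0]
9. not p3, w0   [Box-rule on 6 via w0Rw0]
10. p1, w0   [implies-rule on 8 (branches; this branch)]
11. not p1, w1   [neg-Box-rule on 7: fresh world w1, w0Rw1]
12. not p3 implies p1, w1   [Box-rule on 4 via w0Rw1]
13. not p3, w1   [Box-rule on 6 via w0Rw1]
14. p1, w1   [implies-rule on 12 (branches; this branch)]
Accessibility: w0Rw0, w0Rw1, w1Rw0, w1Rw1
Branch closes: p1 and not p1 both at w1.
Every branch closes; the branch above is one of them.

No, unsatisfiable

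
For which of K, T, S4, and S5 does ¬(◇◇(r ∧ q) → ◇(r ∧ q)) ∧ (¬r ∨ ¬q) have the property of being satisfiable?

K, T

T-tableau for the formula:
1. ¬(◇◇(r ∧ q) → ◇(r ∧ q)) ∧ (¬r ∨ ¬q), w0
2. ¬(◇◇(r ∧ q) → ◇(r ∧ q)), w0
3. ¬r ∨ ¬q, w0
4. ◇◇(r ∧ q), w0
5. ¬◇(r ∧ q), w0
6. ¬(r ∧ q), w0
7. ¬q, w0
8. ◇(r ∧ q), w1
9. ¬(r ∧ q), w1
10. ¬q, w1
11. r ∧ q, w2
12. r, w2
13. q, w2
Accessibility: w0Rw0, w0Rw1, w1Rw1, w1Rw2, w2Rw2
Complete open branch: satisfiable in T, hence also in K (this T-model is also a K-model).
S4-tableau for the formula:
1. ¬(◇◇(r ∧ q) → ◇(r ∧ q)) ∧ (¬r ∨ ¬q), w0
2. ¬(◇◇(r ∧ q) → ◇(r ∧ q)), w0
3. ¬r ∨ ¬q, w0
4. ◇◇(r ∧ q), w0
5. ¬◇(r ∧ q), w0
6. ¬(r ∧ q), w0
7. ¬q, w0
8. ◇(r ∧ q), w1
9. ¬(r ∧ q), w1
10. ¬q, w1
11. r ∧ q, w2
12. r, w2
13. q, w2
14. ¬(r ∧ q), w2
15. ¬q, w2
Accessibility: w0Rw0, w0Rw1, w0Rw2, w1Rw1, w1Rw2, w2Rw2
Branch closes: q and ¬q both at w2.
Every branch closes (one shown): unsatisfiable in S4, hence also in S5 (every S5-frame is an S4-frame).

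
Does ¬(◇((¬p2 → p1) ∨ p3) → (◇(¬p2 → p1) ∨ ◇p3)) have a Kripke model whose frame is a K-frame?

1. ¬(◇((¬p2 → p1) ∨ p3) → (◇(¬p2 → p1) ∨ ◇p3)), w0
2. ◇((¬p2 → p1) ∨ p3), w0
3. ¬(◇(¬p2 → p1) ∨ ◇p3), w0
4. ¬◇(¬p2 → p1), w0
5. ¬◇p3, w0
6. (¬p2 → p1) ∨ p3, w1
7. ¬(¬p2 → p1), w1
8. ¬p2, w1
9. ¬p1, w1
10. ¬p3, w1
11. ¬p2 → p1, w1
12. p1, w1
Accessibility: w0Rw1
Branch closes: p1 and ¬p1 both at w1.
(One branch shown.) All branches close.

No, unsatisfiable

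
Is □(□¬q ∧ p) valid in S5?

No, not valid

Tableau for the negation ¬□(□¬q ∧ p):
1. ¬□(□¬q ∧ p), u
2. ¬(□¬q ∧ p), v
3. ¬p, v
Accessibility: uRu, uRv, vRu, vRv
The negation has an open branch (countermodel exists).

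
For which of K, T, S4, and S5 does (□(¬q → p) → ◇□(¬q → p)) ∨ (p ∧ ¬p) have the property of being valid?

T-tableau for the negation ¬((□(¬q → p) → ◇□(¬q → p)) ∨ (p ∧ ¬p)):
1. ¬((□(¬q → p) → ◇□(¬q → p)) ∨ (p ∧ ¬p)), w0
2. ¬(□(¬q → p) → ◇□(¬q → p)), w0
3. ¬(p ∧ ¬p), w0
4. □(¬q → p), w0
5. ¬◇□(¬q → p), w0
6. ¬q → p, w0
7. ¬□(¬q → p), w0
8. p, w0
9. ¬(¬q → p), w1
10. ¬q, w1
11. ¬p, w1
12. ¬q → p, w1
13. ¬□(¬q → p), w1
14. p, w1
Accessibility: w0Rw0, w0Rw1, w1Rw1
Branch closes: p and ¬p both at w1.
Every branch closes (one shown): valid in T, hence also in S4, S5 (every theorem of T is a theorem of S4 and S5).
K-tableau for the negation ¬((□(¬q → p) → ◇□(¬q → p)) ∨ (p ∧ ¬p)):
1. ¬((□(¬q → p) → ◇□(¬q → p)) ∨ (p ∧ ¬p)), w0
2. ¬(□(¬q → p) → ◇□(¬q → p)), w0
3. ¬(p ∧ ¬p), w0
4. □(¬q → p), w0
5. ¬◇□(¬q → p), w0
6. p, w0
Complete open branch: countermodel on a K-frame, so not valid in K.

T, S4, S5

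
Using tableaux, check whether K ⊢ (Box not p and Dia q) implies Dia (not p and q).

Tableau for the negation not ((Box not p and Dia q) implies Dia (not p and q)):
1. not ((Box not p and Dia q) implies Dia (not p and q)), u
2. Box not p and Dia q, u
3. not Dia (not p and q), u
4. Box not p, u
5. Dia q, u
6. q, v
7. not (not p and q), v
8. not p, v
9. not q, v
Accessibility: uRv
Branch closes: q and not q both at v.
All branches of the negation close; one closing branch shown above.

Valid in K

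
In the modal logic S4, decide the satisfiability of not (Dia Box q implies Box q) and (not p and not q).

1. not (Dia Box q implies Box q) and (not p and not q), u
2. not (Dia Box q implies Box q), u
3. not p and not q, u
4. Dia Box q, u
5. not Box q, u
6. not p, u
7. not q, u
8. Box q, v
9. q, v
10. not q, w
Accessibility: uRu, uRv, uRw, vRv, wRw

Yes, satisfiable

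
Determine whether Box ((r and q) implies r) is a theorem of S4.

Valid

Tableau for the negation not Box ((r and q) implies r):
1. not Box ((r and q) implies r), u
2. not ((r and q) implies r), v   [neg-Box-rule on 1: fresh world v, uRv]
3. r and q, v   [neg-implies-rule on 2]
4. not r, v   [neg-implies-rule on 2]
5. r, v   [and-rule on 3]
6. q, v   [and-rule on 3]
Accessibility: uRu, uRv, vRv
Branch closes: r and not r both at v.
Every branch of the negation's tableau closes; the branch above is one of them.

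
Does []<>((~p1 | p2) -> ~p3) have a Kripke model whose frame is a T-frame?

Yes, satisfiable

1. []<>((~p1 | p2) -> ~p3), u
2. <>((~p1 | p2) -> ~p3), u
3. (~p1 | p2) -> ~p3, v
4. <>((~p1 | p2) -> ~p3), v
5. ~p3, v
6. (~p1 | p2) -> ~p3, w
7. ~p3, w
Accessibility: uRu, uRv, vRv, vRw, wRw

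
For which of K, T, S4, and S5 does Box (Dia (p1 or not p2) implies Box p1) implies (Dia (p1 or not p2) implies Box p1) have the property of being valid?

T-tableau for the negation not (Box (Dia (p1 or not p2) implies Box p1) implies (Dia (p1 or not p2) implies Box p1)):
1. not (Box (Dia (p1 or not p2) implies Box p1) implies (Dia (p1 or not p2) implies Box p1)), 0
2. Box (Dia (p1 or not p2) implies Box p1), 0
3. not (Dia (p1 or not p2) implies Box p1), 0
4. Dia (p1 or not p2), 0
5. not Box p1, 0
6. Dia (p1 or not p2) implies Box p1, 0
7. Box p1, 0
8. p1, 0
9. p1 or not p2, 1
10. Dia (p1 or not p2) implies Box p1, 1
11. p1, 1
12. not p2, 1
13. Box p1, 1
14. not p1, 2
15. Dia (p1 or not p2) implies Box p1, 2
16. p1, 2
Accessibility: 0R0, 0R1, 0R2, 1R1, 2R2
Branch closes: p1 and not p1 both at 2.
Every branch closes (one shown): valid in T, hence also in S4, S5 (every theorem of T is a theorem of S4 and S5).
K-tableau for the negation not (Box (Dia (p1 or not p2) implies Box p1) implies (Dia (p1 or not p2) implies Box p1)):
1. not (Box (Dia (p1 or not p2) implies Box p1) implies (Dia (p1 or not p2) implies Box p1)), 0
2. Box (Dia (p1 or not p2) implies Box p1), 0
3. not (Dia (p1 or not p2) implies Box p1), 0
4. Dia (p1 or not p2), 0
5. not Box p1, 0
6. p1 or not p2, 1
7. Dia (p1 or not p2) implies Box p1, 1
8. not p2, 1
9. Box p1, 1
10. not p1, 2
11. Dia (p1 or not p2) implies Box p1, 2
12. Box p1, 2
Accessibility: 0R1, 0R2
Complete open branch: countermodel on a K-frame, so not valid in K.

T, S4, S5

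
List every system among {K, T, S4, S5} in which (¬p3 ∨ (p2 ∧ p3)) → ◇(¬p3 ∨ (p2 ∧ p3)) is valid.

T, S4, S5

K-tableau for the negation ¬((¬p3 ∨ (p2 ∧ p3)) → ◇(¬p3 ∨ (p2 ∧ p3))):
1. ¬((¬p3 ∨ (p2 ∧ p3)) → ◇(¬p3 ∨ (p2 ∧ p3))), 0
2. ¬p3 ∨ (p2 ∧ p3), 0
3. ¬◇(¬p3 ∨ (p2 ∧ p3)), 0
4. p2 ∧ p3, 0
5. p2, 0
6. p3, 0
Complete open branch: countermodel on a K-frame, so not valid in K.
T-tableau for the negation ¬((¬p3 ∨ (p2 ∧ p3)) → ◇(¬p3 ∨ (p2 ∧ p3))):
1. ¬((¬p3 ∨ (p2 ∧ p3)) → ◇(¬p3 ∨ (p2 ∧ p3))), 0
2. ¬p3 ∨ (p2 ∧ p3), 0
3. ¬◇(¬p3 ∨ (p2 ∧ p3)), 0
4. ¬(¬p3 ∨ (p2 ∧ p3)), 0
5. p3, 0
6. ¬(p2 ∧ p3), 0
7. p2 ∧ p3, 0
8. p2, 0
9. ¬p3, 0
Accessibility: 0R0
Branch closes: p3 and ¬p3 both at 0.
Every branch closes (one shown): valid in T, hence also in S4, S5 (every theorem of T is a theorem of S4 and S5).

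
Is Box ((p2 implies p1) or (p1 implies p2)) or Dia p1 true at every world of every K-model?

Tableau for the negation not (Box ((p2 implies p1) or (p1 implies p2)) or Dia p1):
1. not (Box ((p2 implies p1) or (p1 implies p2)) or Dia p1), 0
2. not Box ((p2 implies p1) or (p1 implies p2)), 0   [neg-or-rule on 1]
3. not Dia p1, 0   [neg-or-rule on 1]
4. not ((p2 implies p1) or (p1 implies p2)), 1   [neg-Box-rule on 2: fresh world 1, 0R1]
5. not (p2 implies p1), 1   [neg-or-rule on 4]
6. not (p1 implies p2), 1   [neg-or-rule on 4]
7. p2, 1   [neg-implies-rule on 5]
8. not p1, 1   [neg-implies-rule on 5]
9. p1, 1   [neg-implies-rule on 6]
10. not p2, 1   [neg-implies-rule on 6]
Accessibility: 0R1
Branch closes: p1 and not p1 both at 1.
All branches of the negation close; one closing branch shown above.

Yes, valid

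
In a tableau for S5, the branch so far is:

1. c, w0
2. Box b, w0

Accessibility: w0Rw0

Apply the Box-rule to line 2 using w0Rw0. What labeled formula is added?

b, w0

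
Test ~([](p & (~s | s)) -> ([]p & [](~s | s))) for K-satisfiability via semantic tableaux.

1. ~([](p & (~s | s)) -> ([]p & [](~s | s))), u
2. [](p & (~s | s)), u
3. ~([]p & [](~s | s)), u
4. ~[]p, u
5. ~p, v
6. p & (~s | s), v
7. p, v
8. ~s | s, v
Accessibility: uRv
Branch closes: p and ~p both at v.
All branches of the tableau close; one closing branch shown above.

No, unsatisfiable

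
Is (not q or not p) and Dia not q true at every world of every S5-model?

Not valid

Tableau for the negation not ((not q or not p) and Dia not q):
1. not ((not q or not p) and Dia not q), 0
2. not Dia not q, 0
3. q, 0
Accessibility: 0R0
The negation has an open branch (countermodel exists).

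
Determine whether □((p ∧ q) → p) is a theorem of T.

Tableau for the negation ¬□((p ∧ q) → p):
1. ¬□((p ∧ q) → p), 0
2. ¬((p ∧ q) → p), 1
3. p ∧ q, 1
4. ¬p, 1
5. p, 1
6. q, 1
Accessibility: 0R0, 0R1, 1R1
Branch closes: p and ¬p both at 1.
Every branch of the negation's tableau closes; the branch above is one of them.

Valid in T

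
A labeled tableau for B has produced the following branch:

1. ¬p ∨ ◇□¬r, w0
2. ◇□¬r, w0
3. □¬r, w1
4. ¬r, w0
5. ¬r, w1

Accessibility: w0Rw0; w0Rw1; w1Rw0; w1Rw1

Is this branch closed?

No, open

No atom appears with both signs at the same world.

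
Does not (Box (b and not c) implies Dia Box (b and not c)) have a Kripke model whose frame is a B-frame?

1. not (Box (b and not c) implies Dia Box (b and not c)), w0
2. Box (b and not c), w0
3. not Dia Box (b and not c), w0
4. b and not c, w0
5. b, w0
6. not c, w0
7. not Box (b and not c), w0
8. not (b and not c), w1
9. b and not c, w1
10. b, w1
11. not c, w1
12. not Box (b and not c), w1
13. c, w1
Accessibility: w0Rw0, w0Rw1, w1Rw0, w1Rw1
Branch closes: c and not c both at w1.
Every branch closes; the branch above is one of them.

No, unsatisfiable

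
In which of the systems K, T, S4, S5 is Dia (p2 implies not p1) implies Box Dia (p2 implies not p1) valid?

S5

S5-tableau for the negation not (Dia (p2 implies not p1) implies Box Dia (p2 implies not p1)):
1. not (Dia (p2 implies not p1) implies Box Dia (p2 implies not p1)), 0
2. Dia (p2 implies not p1), 0   [neg-implies-rule on 1]
3. not Box Dia (p2 implies not p1), 0   [neg-implies-rule on 1]
4. p2 implies not p1, 1   [Dia-rule on 2: fresh world 1, 0R1]
5. not p1, 1   [implies-rule on 4 (branches; this branch)]
6. not Dia (p2 implies not p1), 2   [neg-Box-rule on 3: fresh world 2, 0R2]
7. not (p2 implies not p1), 0   [neg-Dia-rule on 6 via 2R0]
8. p2, 0   [neg-implies-rule on 7]
9. p1, 0   [neg-implies-rule on 7]
10. not (p2 implies not p1), 1   [neg-Dia-rule on 6 via 2R1]
11. p2, 1   [neg-implies-rule on 10]
12. p1, 1   [neg-implies-rule on 10]
Accessibility: 0R0, 0R1, 0R2, 1R0, 1R1, 1R2, 2R0, 2R1, 2R2
Branch closes: p1 and not p1 both at 1.
Every branch closes (one shown): valid in S5.
S4-tableau for the negation not (Dia (p2 implies not p1) implies Box Dia (p2 implies not p1)):
1. not (Dia (p2 implies not p1) implies Box Dia (p2 implies not p1)), 0
2. Dia (p2 implies not p1), 0   [neg-implies-rule on 1]
3. not Box Dia (p2 implies not p1), 0   [neg-implies-rule on 1]
4. p2 implies not p1, 1   [Dia-rule on 2: fresh world 1, 0R1]
5. not p1, 1   [implies-rule on 4 (branches; this branch)]
6. not Dia (p2 implies not p1), 2   [neg-Box-rule on 3: fresh world 2, 0R2]
7. not (p2 implies not p1), 2   [neg-Dia-rule on 6 via 2R2]
8. p2, 2   [neg-implies-rule on 7]
9. p1, 2   [neg-implies-rule on 7]
Accessibility: 0R0, 0R1, 0R2, 1R1, 2R2
Complete open branch: countermodel on an S4-frame, so not valid in S4, nor in K, T (the same frame is also a K-frame and a T-frame).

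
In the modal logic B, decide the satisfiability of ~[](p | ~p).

1. ~[](p | ~p), u
2. ~(p | ~p), v
3. ~p, v
4. p, v
Accessibility: uRu, uRv, vRu, vRv
Branch closes: p and ~p both at v.
Every branch closes; the branch above is one of them.

Unsatisfiable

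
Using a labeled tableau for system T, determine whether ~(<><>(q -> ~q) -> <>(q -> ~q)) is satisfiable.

1. ~(<><>(q -> ~q) -> <>(q -> ~q)), 0
2. <><>(q -> ~q), 0
3. ~<>(q -> ~q), 0
4. ~(q -> ~q), 0
5. q, 0
6. <>(q -> ~q), 1
7. ~(q -> ~q), 1
8. q, 1
9. q -> ~q, 2
10. ~q, 2
Accessibility: 0R0, 0R1, 1R1, 1R2, 2R2

Satisfiable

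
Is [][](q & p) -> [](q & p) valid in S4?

Tableau for the negation ~([][](q & p) -> [](q & p)):
1. ~([][](q & p) -> [](q & p)), w0
2. [][](q & p), w0
3. ~[](q & p), w0
4. [](q & p), w0
5. q & p, w0
6. q, w0
7. p, w0
8. ~(q & p), w1
9. [](q & p), w1
10. q & p, w1
11. q, w1
12. p, w1
13. ~p, w1
Accessibility: w0Rw0, w0Rw1, w1Rw1
Branch closes: p and ~p both at w1.
All branches of the negation close; one closing branch shown above.

Yes, valid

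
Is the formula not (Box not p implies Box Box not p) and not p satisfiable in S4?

1. not (Box not p implies Box Box not p) and not p, w0
2. not (Box not p implies Box Box not p), w0
3. not p, w0
4. Box not p, w0
5. not Box Box not p, w0
6. not Box not p, w1
7. not p, w1
8. p, w2
9. not p, w2
Accessibility: w0Rw0, w0Rw1, w0Rw2, w1Rw1, w1Rw2, w2Rw2
Branch closes: p and not p both at w2.
All branches of the tableau close; one closing branch shown above.

Unsatisfiable (every branch closes)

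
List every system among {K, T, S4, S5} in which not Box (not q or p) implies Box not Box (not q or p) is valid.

S5

S4-tableau for the negation not (not Box (not q or p) implies Box not Box (not q or p)):
1. not (not Box (not q or p) implies Box not Box (not q or p)), 0
2. not Box (not q or p), 0
3. not Box not Box (not q or p), 0
4. not (not q or p), 1
5. q, 1
6. not p, 1
7. Box (not q or p), 2
8. not q or p, 2
9. p, 2
Accessibility: 0R0, 0R1, 0R2, 1R1, 2R2
Complete open branch: countermodel on an S4-frame, so not valid in S4, nor in K, T (the same frame is also a K-frame and a T-frame).
S5-tableau for the negation not (not Box (not q or p) implies Box not Box (not q or p)):
1. not (not Box (not q or p) implies Box not Box (not q or p)), 0
2. not Box (not q or p), 0
3. not Box not Box (not q or p), 0
4. not (not q or p), 1
5. q, 1
6. not p, 1
7. Box (not q or p), 2
8. not q or p, 0
9. not q or p, 1
10. not q or p, 2
11. p, 0
12. p, 1
Accessibility: 0R0, 0R1, 0R2, 1R0, 1R1, 1R2, 2R0, 2R1, 2R2
Branch closes: p and not p both at 1.
Every branch closes (one shown): valid in S5.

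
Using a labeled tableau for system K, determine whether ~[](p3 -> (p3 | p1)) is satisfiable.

Unsatisfiable (every branch closes)

1. ~[](p3 -> (p3 | p1)), u
2. ~(p3 -> (p3 | p1)), v   [~[]-rule on 1: fresh world v, uRv]
3. p3, v   [~->-rule on 2]
4. ~(p3 | p1), v   [~->-rule on 2]
5. ~p3, v   [~|-rule on 4]
6. ~p1, v   [~|-rule on 4]
Accessibility: uRv
Branch closes: p3 and ~p3 both at v.
All branches of the tableau close; one closing branch shown above.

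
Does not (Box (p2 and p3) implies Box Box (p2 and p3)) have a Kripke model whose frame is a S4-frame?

1. not (Box (p2 and p3) implies Box Box (p2 and p3)), 0
2. Box (p2 and p3), 0   [neg-implies-rule on 1]
3. not Box Box (p2 and p3), 0   [neg-implies-rule on 1]
4. p2 and p3, 0   [Box-rule on 2 via 0R0]
5. p2, 0   [and-rule on 4]
6. p3, 0   [and-rule on 4]
7. not Box (p2 and p3), 1   [neg-Box-rule on 3: fresh world 1, 0R1]
8. p2 and p3, 1   [Box-rule on 2 via 0R1]
9. p2, 1   [and-rule on 8]
10. p3, 1   [and-rule on 8]
11. not (p2 and p3), 2   [neg-Box-rule on 7: fresh world 2, 1R2]
12. p2 and p3, 2   [Box-rule on 2 via 0R2]
13. p2, 2   [and-rule on 12]
14. p3, 2   [and-rule on 12]
15. not p3, 2   [neg-and-rule on 11 (branches; this branch)]
Accessibility: 0R0, 0R1, 0R2, 1R1, 1R2, 2R2
Branch closes: p3 and not p3 both at 2.
Every branch closes; the branch above is one of them.

No, unsatisfiable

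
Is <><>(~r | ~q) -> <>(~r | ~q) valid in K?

Invalid (countermodel exists)

Tableau for the negation ~(<><>(~r | ~q) -> <>(~r | ~q)):
1. ~(<><>(~r | ~q) -> <>(~r | ~q)), w0
2. <><>(~r | ~q), w0   [~->-rule on 1]
3. ~<>(~r | ~q), w0   [~->-rule on 1]
4. <>(~r | ~q), w1   [<>-rule on 2: fresh world w1, w0Rw1]
5. ~(~r | ~q), w1   [~<>-rule on 3 via w0Rw1]
6. r, w1   [~|-rule on 5]
7. q, w1   [~|-rule on 5]
8. ~r | ~q, w2   [<>-rule on 4: fresh world w2, w1Rw2]
9. ~q, w2   [|-rule on 8 (branches; this branch)]
Accessibility: w0Rw1, w1Rw2
The negation has an open branch (countermodel exists).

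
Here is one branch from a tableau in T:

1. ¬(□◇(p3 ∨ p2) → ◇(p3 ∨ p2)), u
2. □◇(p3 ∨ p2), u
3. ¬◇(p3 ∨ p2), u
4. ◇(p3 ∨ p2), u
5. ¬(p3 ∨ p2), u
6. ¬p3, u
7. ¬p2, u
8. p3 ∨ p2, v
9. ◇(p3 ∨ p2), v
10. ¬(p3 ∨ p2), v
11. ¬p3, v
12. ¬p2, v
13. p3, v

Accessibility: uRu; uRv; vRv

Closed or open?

Closed

Both p3 and ¬p3 appear at v.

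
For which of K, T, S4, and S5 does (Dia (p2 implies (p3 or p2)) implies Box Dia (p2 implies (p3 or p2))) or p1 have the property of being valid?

T, S4, S5

K-tableau for the negation not ((Dia (p2 implies (p3 or p2)) implies Box Dia (p2 implies (p3 or p2))) or p1):
1. not ((Dia (p2 implies (p3 or p2)) implies Box Dia (p2 implies (p3 or p2))) or p1), u
2. not (Dia (p2 implies (p3 or p2)) implies Box Dia (p2 implies (p3 or p2))), u   [neg-or-rule on 1]
3. not p1, u   [neg-or-rule on 1]
4. Dia (p2 implies (p3 or p2)), u   [neg-implies-rule on 2]
5. not Box Dia (p2 implies (p3 or p2)), u   [neg-implies-rule on 2]
6. p2 implies (p3 or p2), v   [Dia-rule on 4: fresh world v, uRv]
7. p3 or p2, v   [implies-rule on 6 (branches; this branch)]
8. p2, v   [or-rule on 7 (branches; this branch)]
9. not Dia (p2 implies (p3 or p2)), w   [neg-Box-rule on 5: fresh world w, uRw]
Accessibility: uRv, uRw
Complete open branch: countermodel on a K-frame, so not valid in K.
T-tableau for the negation not ((Dia (p2 implies (p3 or p2)) implies Box Dia (p2 implies (p3 or p2))) or p1):
1. not ((Dia (p2 implies (p3 or p2)) implies Box Dia (p2 implies (p3 or p2))) or p1), u
2. not (Dia (p2 implies (p3 or p2)) implies Box Dia (p2 implies (p3 or p2))), u   [neg-or-rule on 1]
3. not p1, u   [neg-or-rule on 1]
4. Dia (p2 implies (p3 or p2)), u   [neg-implies-rule on 2]
5. not Box Dia (p2 implies (p3 or p2)), u   [neg-implies-rule on 2]
6. p2 implies (p3 or p2), v   [Dia-rule on 4: fresh world v, uRv]
7. p3 or p2, v   [implies-rule on 6 (branches; this branch)]
8. p2, v   [or-rule on 7 (branches; this branch)]
9. not Dia (p2 implies (p3 or p2)), w   [neg-Box-rule on 5: fresh world w, uRw]
10. not (p2 implies (p3 or p2)), w   [neg-Dia-rule on 9 via wRw]
11. p2, w   [neg-implies-rule on 10]
12. not (p3 or p2), w   [neg-implies-rule on 10]
13. not p3, w   [neg-or-rule on 12]
14. not p2, w   [neg-or-rule on 12]
Accessibility: uRu, uRv, uRw, vRv, wRw
Branch closes: p2 and not p2 both at w.
Every branch closes (one shown): valid in T, hence also in S4, S5 (every theorem of T is a theorem of S4 and S5).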